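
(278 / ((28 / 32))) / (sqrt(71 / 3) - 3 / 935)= 4678740 / 108622409 + 486069100 * sqrt(213) / 108622409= 65.35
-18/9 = -2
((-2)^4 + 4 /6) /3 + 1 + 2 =77 /9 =8.56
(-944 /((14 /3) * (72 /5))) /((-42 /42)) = 295 /21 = 14.05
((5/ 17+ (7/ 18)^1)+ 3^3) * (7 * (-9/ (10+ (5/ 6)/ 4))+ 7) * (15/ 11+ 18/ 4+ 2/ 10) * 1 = 163854553/ 1178100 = 139.08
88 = 88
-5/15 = -1/3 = -0.33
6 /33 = 2 /11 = 0.18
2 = 2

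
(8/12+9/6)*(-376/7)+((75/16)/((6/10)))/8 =-310207/2688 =-115.40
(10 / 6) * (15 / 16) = 25 / 16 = 1.56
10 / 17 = 0.59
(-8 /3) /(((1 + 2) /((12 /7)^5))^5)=-10468720619376572066955264 /1341068619663964900807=-7806.25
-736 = -736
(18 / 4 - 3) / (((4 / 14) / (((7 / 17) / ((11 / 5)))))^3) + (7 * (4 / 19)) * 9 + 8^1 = 43107657317 / 1987917712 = 21.68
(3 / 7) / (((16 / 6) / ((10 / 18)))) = 5 / 56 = 0.09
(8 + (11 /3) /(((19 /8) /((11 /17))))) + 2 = 10658 /969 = 11.00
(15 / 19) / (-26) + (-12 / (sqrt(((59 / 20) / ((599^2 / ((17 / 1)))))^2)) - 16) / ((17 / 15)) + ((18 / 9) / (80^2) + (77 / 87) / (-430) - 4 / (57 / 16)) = -3820131680100650503 / 50417870006400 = -75769.40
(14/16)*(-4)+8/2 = 1/2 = 0.50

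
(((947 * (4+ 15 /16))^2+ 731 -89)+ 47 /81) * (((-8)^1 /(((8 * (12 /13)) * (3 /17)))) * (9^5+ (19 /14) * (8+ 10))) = -7928826049889.33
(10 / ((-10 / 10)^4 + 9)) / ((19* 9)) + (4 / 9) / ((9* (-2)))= -0.02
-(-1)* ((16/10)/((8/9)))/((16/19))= 171/80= 2.14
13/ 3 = 4.33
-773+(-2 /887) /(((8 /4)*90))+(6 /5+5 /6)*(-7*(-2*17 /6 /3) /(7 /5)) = -753.80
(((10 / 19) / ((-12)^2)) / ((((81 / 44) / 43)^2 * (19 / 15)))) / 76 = 5593225 / 270011394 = 0.02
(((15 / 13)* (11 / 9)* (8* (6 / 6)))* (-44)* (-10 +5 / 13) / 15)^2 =234256000000 / 2313441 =101258.69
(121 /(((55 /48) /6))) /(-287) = -3168 /1435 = -2.21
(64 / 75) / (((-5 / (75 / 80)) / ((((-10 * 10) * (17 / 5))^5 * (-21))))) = -15266302464000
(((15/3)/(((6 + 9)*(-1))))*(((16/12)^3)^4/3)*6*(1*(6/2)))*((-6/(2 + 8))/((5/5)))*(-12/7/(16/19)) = -159383552/2066715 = -77.12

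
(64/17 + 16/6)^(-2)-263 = -28291991/107584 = -262.98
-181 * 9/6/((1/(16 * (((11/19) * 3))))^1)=-143352/19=-7544.84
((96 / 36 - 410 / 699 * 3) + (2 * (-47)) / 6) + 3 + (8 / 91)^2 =-22675028 / 1929473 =-11.75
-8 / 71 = -0.11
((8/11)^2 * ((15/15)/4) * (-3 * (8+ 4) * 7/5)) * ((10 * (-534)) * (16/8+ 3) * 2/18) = 2392320/121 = 19771.24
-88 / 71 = -1.24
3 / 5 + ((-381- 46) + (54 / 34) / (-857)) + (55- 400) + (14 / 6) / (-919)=-154923971291 / 200833665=-771.40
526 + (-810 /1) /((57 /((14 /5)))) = 9238 /19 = 486.21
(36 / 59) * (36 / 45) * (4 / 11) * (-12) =-2.13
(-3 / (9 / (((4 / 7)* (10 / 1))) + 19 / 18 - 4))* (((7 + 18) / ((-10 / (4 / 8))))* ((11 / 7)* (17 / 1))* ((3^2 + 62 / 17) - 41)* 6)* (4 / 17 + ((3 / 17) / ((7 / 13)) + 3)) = 18209188800 / 410669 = 44340.31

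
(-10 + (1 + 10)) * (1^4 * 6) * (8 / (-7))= -48 / 7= -6.86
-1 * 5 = -5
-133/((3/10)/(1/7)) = -63.33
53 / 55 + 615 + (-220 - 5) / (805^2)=878151143 / 1425655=615.96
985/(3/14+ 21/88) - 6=605086/279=2168.77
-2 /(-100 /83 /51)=4233 /50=84.66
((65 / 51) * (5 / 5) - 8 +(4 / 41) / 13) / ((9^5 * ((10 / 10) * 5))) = -36523 / 1605128967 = -0.00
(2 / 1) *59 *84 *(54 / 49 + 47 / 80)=1172271 / 70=16746.73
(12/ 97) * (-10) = -120/ 97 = -1.24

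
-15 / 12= -5 / 4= -1.25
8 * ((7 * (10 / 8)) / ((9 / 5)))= 350 / 9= 38.89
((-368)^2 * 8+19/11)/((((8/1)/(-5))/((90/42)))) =-893799825/616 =-1450973.74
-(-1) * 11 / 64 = 11 / 64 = 0.17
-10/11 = -0.91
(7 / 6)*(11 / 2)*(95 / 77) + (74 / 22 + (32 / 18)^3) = 542051 / 32076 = 16.90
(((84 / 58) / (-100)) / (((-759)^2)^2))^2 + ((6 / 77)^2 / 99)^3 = 0.00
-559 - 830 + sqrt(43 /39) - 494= -1883 + sqrt(1677) /39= -1881.95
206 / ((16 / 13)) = 1339 / 8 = 167.38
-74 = -74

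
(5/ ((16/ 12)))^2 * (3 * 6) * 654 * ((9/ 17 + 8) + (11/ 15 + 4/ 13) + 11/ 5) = 1722493755/ 884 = 1948522.35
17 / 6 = 2.83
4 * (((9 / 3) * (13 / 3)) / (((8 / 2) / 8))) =104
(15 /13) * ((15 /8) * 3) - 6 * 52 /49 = 627 /5096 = 0.12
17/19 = 0.89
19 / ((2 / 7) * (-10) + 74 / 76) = -5054 / 501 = -10.09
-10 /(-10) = 1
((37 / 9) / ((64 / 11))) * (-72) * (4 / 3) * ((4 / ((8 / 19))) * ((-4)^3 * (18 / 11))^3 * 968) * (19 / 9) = 1512629600256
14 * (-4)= -56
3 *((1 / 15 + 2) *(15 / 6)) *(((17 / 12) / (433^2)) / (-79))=-527 / 355479144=-0.00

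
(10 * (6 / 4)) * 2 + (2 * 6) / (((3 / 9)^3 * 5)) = 474 / 5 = 94.80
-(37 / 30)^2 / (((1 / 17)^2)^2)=-114340249 / 900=-127044.72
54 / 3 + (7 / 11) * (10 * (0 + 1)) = 268 / 11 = 24.36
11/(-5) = -11/5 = -2.20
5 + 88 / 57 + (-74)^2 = 312505 / 57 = 5482.54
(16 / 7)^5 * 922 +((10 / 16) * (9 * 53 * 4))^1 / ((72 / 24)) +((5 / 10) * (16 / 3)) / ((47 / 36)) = 91509205267 / 1579858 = 57922.42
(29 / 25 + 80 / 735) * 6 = 9326 / 1225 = 7.61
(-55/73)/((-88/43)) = 215/584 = 0.37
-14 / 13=-1.08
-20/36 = -5/9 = -0.56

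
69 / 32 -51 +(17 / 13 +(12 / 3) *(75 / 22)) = -155125 / 4576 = -33.90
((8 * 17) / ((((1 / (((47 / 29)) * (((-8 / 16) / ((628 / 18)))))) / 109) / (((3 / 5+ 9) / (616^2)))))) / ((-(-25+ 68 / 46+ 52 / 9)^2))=100757580993 / 3641840802406730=0.00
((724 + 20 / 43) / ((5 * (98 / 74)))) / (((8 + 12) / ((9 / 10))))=1296702 / 263375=4.92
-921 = -921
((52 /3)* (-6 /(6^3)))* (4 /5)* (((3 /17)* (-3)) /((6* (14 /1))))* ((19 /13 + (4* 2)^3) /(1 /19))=8455 /357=23.68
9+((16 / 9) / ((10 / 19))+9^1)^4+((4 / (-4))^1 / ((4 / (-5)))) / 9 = 385167668629 / 16402500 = 23482.25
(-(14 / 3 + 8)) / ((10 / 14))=-266 / 15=-17.73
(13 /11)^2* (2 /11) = 338 /1331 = 0.25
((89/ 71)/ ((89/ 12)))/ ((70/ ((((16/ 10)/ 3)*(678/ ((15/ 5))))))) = 3616/ 12425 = 0.29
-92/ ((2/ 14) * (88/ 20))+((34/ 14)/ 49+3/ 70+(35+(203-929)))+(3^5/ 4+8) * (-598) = -41949.77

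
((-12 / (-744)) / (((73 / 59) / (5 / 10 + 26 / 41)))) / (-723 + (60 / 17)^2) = -17051 / 819471428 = -0.00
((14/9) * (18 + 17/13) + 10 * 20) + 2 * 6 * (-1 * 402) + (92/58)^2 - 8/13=-451845434/98397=-4592.07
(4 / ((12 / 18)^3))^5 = 14348907 / 32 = 448403.34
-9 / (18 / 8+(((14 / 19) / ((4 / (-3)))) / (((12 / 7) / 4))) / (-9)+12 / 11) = -67716 / 26215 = -2.58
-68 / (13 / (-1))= 68 / 13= 5.23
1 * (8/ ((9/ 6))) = 16/ 3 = 5.33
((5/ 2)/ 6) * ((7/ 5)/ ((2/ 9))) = 21/ 8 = 2.62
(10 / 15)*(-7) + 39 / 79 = -989 / 237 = -4.17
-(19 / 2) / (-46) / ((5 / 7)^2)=931 / 2300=0.40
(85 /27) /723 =85 /19521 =0.00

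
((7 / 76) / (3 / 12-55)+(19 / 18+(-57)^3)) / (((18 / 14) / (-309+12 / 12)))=4984135292906 / 112347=44363759.54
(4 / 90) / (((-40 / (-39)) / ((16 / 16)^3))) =13 / 300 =0.04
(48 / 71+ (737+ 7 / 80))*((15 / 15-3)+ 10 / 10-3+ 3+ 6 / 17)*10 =-4773.76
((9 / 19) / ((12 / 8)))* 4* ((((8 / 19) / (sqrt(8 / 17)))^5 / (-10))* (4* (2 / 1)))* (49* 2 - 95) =-10653696* sqrt(34) / 235229405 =-0.26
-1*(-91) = 91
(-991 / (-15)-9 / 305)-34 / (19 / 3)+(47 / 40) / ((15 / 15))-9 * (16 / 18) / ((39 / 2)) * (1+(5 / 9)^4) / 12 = 2199540791693 / 35587651320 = 61.81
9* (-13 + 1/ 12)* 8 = -930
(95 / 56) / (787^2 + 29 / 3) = 285 / 104055616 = 0.00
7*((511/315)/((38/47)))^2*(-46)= -1895253521/1462050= -1296.30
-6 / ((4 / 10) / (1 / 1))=-15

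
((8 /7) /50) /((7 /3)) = 12 /1225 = 0.01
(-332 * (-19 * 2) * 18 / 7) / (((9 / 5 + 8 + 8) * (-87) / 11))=-230.44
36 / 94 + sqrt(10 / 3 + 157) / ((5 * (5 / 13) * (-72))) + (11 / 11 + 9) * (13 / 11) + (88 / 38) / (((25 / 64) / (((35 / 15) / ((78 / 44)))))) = 574771388 / 28732275-13 * sqrt(1443) / 5400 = 19.91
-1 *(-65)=65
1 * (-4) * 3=-12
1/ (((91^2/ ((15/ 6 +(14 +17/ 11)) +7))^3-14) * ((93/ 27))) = 501852453/ 62482251022129358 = 0.00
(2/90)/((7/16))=16/315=0.05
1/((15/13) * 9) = 13/135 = 0.10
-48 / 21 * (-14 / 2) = 16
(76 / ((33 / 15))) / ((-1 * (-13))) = 380 / 143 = 2.66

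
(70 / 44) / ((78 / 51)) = 595 / 572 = 1.04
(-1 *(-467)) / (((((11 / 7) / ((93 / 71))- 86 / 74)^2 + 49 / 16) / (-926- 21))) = -4105369651306896 / 28442070337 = -144341.45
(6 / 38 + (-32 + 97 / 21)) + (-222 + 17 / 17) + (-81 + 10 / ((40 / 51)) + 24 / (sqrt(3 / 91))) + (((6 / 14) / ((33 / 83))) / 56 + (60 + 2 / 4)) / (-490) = -38129041523 / 120434160 + 8 * sqrt(273) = -184.41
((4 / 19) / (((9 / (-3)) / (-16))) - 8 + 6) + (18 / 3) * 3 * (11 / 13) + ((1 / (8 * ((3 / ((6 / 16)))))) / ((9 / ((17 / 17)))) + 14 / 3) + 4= 3275383 / 142272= 23.02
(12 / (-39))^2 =16 / 169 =0.09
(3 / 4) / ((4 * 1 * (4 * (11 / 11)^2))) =3 / 64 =0.05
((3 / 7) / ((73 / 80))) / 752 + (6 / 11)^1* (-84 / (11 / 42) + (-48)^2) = 3143731047 / 2906057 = 1081.79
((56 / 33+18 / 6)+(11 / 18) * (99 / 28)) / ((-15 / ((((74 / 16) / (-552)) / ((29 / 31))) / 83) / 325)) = 1416545 / 88349184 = 0.02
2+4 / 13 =30 / 13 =2.31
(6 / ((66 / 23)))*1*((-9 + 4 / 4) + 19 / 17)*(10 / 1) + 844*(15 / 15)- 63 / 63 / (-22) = 261853 / 374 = 700.14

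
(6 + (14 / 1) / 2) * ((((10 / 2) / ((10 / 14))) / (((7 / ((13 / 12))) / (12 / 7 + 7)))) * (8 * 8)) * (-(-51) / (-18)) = -1402024 / 63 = -22254.35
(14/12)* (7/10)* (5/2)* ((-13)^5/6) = -18193357/144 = -126342.76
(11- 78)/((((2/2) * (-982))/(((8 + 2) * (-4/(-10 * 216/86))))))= 0.11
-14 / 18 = -7 / 9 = -0.78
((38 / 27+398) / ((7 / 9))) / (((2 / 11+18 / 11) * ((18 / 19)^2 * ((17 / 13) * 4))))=17396951 / 289170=60.16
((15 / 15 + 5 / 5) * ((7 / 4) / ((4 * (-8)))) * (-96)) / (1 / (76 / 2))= 399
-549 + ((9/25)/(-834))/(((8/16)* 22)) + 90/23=-958453719/1758350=-545.09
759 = 759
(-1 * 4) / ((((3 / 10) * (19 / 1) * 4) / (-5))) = 0.88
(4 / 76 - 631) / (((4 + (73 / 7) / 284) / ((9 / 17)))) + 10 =-72.75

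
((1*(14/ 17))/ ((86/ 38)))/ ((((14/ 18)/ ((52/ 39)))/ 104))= 47424/ 731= 64.88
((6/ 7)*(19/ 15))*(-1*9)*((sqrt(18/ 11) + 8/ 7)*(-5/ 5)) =2736/ 245 + 1026*sqrt(22)/ 385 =23.67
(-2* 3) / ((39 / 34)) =-68 / 13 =-5.23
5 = 5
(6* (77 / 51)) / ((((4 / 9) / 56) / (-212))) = -4113648 / 17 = -241979.29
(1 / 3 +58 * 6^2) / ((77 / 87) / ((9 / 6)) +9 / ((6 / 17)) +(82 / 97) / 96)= 80.02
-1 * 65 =-65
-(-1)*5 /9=5 /9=0.56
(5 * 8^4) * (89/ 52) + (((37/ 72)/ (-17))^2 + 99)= 684617009989/ 19476288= 35151.31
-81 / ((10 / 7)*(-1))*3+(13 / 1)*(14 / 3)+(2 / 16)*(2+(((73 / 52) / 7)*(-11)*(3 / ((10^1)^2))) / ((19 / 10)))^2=26546167454803 / 114794534400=231.25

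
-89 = -89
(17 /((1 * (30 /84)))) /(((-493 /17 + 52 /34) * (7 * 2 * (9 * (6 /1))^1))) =-289 /126090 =-0.00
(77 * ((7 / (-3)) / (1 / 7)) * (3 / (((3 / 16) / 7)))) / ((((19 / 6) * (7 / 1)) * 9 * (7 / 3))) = -17248 / 57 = -302.60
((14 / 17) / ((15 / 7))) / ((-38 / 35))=-343 / 969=-0.35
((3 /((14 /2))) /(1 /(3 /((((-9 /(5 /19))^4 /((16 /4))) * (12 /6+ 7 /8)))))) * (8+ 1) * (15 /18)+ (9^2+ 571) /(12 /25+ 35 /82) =718.99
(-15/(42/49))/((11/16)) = -280/11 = -25.45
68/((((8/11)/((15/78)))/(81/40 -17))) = -112013/416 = -269.26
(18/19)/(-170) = -0.01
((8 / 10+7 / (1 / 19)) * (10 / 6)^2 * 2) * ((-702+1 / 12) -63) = -10234585 / 18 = -568588.06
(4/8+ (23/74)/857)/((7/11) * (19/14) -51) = -349052/34975027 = -0.01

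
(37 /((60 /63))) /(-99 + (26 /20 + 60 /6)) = -777 /1754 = -0.44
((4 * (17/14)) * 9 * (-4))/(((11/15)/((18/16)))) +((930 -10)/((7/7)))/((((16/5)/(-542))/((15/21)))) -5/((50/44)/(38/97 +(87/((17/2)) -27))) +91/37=-374153221559/3355715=-111497.32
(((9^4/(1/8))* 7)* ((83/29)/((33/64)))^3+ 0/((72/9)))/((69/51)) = 34675075955294208/746620457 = 46442708.11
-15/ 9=-5/ 3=-1.67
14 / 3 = 4.67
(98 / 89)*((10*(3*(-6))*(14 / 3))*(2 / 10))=-16464 / 89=-184.99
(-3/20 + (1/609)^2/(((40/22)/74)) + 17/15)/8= 7294807/59340960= 0.12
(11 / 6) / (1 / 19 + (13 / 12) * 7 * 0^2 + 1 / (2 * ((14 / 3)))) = 2926 / 255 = 11.47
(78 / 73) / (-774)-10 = -10.00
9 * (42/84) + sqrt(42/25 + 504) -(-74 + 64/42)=7 * sqrt(258)/5 + 3233/42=99.46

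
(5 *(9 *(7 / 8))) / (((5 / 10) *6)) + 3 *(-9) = -111 / 8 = -13.88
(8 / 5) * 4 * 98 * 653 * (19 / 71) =38908352 / 355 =109600.99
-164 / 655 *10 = -2.50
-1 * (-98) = 98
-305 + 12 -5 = -298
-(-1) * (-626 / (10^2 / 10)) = -313 / 5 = -62.60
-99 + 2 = -97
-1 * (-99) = 99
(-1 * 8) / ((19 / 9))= -72 / 19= -3.79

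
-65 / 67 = -0.97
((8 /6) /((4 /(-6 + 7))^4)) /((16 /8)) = 0.00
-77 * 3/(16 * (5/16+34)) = -77/183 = -0.42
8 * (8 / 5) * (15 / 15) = 12.80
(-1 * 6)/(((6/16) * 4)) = -4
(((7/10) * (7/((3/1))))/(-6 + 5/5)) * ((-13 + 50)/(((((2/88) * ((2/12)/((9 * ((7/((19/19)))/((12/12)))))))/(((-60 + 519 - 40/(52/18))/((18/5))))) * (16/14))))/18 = -628344101/520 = -1208354.04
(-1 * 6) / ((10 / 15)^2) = -27 / 2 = -13.50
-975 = -975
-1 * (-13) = 13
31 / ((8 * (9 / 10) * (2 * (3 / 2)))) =155 / 108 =1.44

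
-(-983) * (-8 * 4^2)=-125824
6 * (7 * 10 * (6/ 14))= 180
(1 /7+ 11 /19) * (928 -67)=11808 /19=621.47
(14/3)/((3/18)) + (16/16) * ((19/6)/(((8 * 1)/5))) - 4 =1247/48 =25.98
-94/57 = -1.65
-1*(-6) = 6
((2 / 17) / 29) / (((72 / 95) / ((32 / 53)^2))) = 24320 / 12463533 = 0.00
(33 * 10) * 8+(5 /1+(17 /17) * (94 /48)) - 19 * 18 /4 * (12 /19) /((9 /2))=63239 /24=2634.96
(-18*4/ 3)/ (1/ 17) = -408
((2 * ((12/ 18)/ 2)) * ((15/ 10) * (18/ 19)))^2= 324/ 361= 0.90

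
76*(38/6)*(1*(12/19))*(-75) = -22800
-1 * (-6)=6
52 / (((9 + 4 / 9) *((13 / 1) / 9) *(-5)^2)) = 324 / 2125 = 0.15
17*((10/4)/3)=85/6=14.17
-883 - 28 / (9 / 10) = -8227 / 9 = -914.11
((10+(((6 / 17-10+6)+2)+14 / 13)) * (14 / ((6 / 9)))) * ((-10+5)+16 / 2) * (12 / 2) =787752 / 221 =3564.49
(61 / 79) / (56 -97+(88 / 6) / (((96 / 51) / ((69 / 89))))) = -43432 / 1966389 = -0.02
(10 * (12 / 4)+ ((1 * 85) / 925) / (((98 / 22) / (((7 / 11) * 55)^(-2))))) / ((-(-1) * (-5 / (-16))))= 5330222992 / 55523125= 96.00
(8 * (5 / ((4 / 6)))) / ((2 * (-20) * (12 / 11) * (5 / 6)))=-33 / 20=-1.65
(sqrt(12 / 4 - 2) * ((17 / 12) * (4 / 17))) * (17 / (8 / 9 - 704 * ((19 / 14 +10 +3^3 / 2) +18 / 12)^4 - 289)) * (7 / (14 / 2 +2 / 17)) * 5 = -72858345 / 888354668823589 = -0.00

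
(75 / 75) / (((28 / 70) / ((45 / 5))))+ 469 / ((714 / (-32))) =151 / 102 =1.48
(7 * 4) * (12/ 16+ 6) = 189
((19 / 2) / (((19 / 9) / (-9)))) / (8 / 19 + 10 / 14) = -35.67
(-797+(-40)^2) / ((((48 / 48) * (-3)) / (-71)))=57013 / 3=19004.33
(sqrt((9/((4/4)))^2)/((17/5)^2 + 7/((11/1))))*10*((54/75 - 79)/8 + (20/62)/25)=-232485/3224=-72.11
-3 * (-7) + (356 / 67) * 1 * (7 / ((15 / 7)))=38549 / 1005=38.36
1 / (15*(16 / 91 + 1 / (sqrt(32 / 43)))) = -46592 / 5218365 + 33124*sqrt(86) / 5218365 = 0.05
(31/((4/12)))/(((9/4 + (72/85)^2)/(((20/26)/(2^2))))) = 2239750/371631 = 6.03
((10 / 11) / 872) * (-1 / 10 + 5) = 49 / 9592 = 0.01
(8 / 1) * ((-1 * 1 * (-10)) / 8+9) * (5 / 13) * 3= 1230 / 13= 94.62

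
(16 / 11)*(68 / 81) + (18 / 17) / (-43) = 1.20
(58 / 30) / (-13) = -29 / 195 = -0.15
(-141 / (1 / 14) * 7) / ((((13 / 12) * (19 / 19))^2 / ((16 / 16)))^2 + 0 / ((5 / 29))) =-286530048 / 28561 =-10032.21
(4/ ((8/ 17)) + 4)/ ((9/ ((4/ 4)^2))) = 25/ 18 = 1.39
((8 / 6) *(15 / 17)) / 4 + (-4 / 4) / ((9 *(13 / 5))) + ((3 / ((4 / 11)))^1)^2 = 2174021 / 31824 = 68.31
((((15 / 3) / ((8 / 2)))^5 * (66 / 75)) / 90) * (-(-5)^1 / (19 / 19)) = 1375 / 9216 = 0.15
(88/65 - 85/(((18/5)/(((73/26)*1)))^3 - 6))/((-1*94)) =-285319703209/1156375654980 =-0.25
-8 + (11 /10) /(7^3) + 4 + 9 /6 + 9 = 11153 /1715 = 6.50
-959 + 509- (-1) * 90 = -360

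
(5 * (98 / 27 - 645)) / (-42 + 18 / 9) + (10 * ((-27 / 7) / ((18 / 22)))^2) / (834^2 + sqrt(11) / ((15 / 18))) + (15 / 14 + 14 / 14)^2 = 300341347309836883 / 3555916396033176 - 9075 * sqrt(11) / 16462575907561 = 84.46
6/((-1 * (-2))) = 3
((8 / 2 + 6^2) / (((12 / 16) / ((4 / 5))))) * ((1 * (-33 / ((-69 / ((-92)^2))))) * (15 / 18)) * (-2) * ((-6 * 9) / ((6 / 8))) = 20725760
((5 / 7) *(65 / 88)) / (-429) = -25 / 20328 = -0.00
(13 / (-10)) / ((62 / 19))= -247 / 620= -0.40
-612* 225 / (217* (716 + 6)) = -68850 / 78337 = -0.88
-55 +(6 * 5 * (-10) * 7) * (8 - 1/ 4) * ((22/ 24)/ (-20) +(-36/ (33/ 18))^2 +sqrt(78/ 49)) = -12147884745/ 1936 - 2325 * sqrt(78) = -6295267.70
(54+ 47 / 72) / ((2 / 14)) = 27545 / 72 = 382.57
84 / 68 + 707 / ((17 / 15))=10626 / 17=625.06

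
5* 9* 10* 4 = 1800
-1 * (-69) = 69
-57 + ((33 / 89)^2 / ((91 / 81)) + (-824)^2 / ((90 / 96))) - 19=7829793511171 / 10812165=724165.19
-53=-53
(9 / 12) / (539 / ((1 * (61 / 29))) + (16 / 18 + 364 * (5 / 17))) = 27999 / 13596076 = 0.00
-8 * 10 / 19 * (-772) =61760 / 19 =3250.53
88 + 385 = 473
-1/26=-0.04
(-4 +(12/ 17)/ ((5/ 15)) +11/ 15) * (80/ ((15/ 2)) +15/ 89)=-847649/ 68085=-12.45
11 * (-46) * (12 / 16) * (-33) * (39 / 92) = 42471 / 8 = 5308.88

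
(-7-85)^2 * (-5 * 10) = -423200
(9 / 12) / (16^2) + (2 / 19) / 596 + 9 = 26099501 / 2898944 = 9.00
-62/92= -0.67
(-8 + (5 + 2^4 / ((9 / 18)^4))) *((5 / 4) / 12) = 1265 / 48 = 26.35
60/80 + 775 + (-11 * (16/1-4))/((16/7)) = 718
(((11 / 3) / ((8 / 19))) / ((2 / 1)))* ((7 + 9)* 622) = 129998 / 3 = 43332.67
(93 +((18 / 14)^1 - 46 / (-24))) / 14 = 8081 / 1176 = 6.87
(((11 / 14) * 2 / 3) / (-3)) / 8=-11 / 504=-0.02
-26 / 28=-0.93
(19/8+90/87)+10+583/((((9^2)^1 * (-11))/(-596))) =7580407/18792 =403.38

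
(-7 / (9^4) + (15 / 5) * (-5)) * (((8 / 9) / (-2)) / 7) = 393688 / 413343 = 0.95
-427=-427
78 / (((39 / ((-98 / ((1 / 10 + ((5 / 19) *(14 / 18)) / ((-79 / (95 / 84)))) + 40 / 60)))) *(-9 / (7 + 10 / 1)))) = 15793680 / 32581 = 484.75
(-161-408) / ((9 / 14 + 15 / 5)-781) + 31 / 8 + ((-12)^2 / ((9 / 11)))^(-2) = 4.61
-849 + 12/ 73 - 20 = -63425/ 73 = -868.84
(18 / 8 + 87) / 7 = 51 / 4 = 12.75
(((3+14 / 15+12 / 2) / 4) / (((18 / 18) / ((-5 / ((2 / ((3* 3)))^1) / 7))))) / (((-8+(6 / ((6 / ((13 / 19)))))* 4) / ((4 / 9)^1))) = 2831 / 4200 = 0.67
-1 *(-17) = 17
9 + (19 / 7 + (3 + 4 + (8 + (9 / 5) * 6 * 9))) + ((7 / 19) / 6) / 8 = 3955589 / 31920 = 123.92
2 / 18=1 / 9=0.11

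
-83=-83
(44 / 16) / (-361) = -11 / 1444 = -0.01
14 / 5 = 2.80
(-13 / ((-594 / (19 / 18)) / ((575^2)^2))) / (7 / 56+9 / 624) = 18112346545.76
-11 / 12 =-0.92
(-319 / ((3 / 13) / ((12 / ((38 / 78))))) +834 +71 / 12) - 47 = -7582399 / 228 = -33256.14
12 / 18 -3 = -7 / 3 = -2.33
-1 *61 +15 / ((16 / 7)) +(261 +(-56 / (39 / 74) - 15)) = 53231 / 624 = 85.31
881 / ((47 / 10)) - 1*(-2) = 8904 / 47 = 189.45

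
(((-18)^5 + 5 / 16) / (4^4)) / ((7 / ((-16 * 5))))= 151165415 / 1792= 84355.70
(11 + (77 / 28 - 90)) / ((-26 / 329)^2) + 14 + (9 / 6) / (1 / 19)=-32898585 / 2704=-12166.64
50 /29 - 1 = 0.72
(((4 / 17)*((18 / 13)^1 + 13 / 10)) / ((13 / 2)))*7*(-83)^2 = 67319308 / 14365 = 4686.34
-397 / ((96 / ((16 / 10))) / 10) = -397 / 6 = -66.17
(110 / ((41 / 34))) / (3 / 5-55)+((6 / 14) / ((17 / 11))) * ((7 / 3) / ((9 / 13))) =-18623 / 25092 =-0.74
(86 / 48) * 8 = 43 / 3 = 14.33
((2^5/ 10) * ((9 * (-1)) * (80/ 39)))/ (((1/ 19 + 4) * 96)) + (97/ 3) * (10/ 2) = 485029/ 3003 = 161.51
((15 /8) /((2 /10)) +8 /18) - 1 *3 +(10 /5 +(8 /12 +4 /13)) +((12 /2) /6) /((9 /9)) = 10103 /936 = 10.79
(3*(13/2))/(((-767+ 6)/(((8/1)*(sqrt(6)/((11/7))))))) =-1092*sqrt(6)/8371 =-0.32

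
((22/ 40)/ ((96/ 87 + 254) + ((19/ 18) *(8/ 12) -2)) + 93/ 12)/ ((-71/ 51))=-785703909/ 141099010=-5.57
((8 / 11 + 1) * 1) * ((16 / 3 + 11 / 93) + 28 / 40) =36233 / 3410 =10.63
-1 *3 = -3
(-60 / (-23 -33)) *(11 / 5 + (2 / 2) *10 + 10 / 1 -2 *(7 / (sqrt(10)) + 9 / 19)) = 6057 / 266 -3 *sqrt(10) / 2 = 18.03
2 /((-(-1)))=2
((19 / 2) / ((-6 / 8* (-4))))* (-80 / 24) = -95 / 9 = -10.56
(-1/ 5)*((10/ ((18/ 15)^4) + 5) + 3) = -8309/ 3240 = -2.56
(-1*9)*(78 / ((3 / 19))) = -4446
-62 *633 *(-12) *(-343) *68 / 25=-10984484448 / 25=-439379377.92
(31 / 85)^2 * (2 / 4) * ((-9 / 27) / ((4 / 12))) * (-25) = 961 / 578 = 1.66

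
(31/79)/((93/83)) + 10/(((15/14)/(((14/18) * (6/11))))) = 33707/7821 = 4.31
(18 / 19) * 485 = 8730 / 19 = 459.47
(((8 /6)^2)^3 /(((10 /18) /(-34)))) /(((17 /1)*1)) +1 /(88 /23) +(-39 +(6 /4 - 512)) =-20295761 /35640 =-569.47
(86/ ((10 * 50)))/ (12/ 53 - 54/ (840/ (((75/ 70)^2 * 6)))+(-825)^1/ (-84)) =3126788/ 174610375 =0.02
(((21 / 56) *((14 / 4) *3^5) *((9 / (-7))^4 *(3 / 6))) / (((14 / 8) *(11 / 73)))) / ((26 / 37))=12918799269 / 5493488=2351.66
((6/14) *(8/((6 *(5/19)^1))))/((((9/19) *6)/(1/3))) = 722/2835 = 0.25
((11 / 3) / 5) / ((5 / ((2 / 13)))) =22 / 975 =0.02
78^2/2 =3042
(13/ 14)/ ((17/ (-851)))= -11063/ 238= -46.48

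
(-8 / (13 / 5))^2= 1600 / 169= 9.47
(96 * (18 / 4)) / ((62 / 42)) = 9072 / 31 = 292.65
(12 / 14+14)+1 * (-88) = -512 / 7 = -73.14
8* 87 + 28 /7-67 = 633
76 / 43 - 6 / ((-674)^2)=17262359 / 9766934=1.77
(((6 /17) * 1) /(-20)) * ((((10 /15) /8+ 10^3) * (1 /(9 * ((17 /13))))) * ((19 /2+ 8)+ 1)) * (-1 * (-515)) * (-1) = 594565543 /41616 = 14286.95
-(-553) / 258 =553 / 258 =2.14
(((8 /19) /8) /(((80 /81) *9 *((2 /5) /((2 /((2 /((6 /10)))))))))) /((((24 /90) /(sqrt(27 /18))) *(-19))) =-0.00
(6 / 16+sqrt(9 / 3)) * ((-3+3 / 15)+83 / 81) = -719 * sqrt(3) / 405 -719 / 1080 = -3.74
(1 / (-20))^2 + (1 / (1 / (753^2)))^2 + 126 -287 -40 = 128599682352001 / 400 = 321499205880.00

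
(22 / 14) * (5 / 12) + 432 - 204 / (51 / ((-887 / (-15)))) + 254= 63017 / 140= 450.12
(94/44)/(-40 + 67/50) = -1175/21263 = -0.06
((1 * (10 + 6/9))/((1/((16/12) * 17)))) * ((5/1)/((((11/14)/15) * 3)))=761600/99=7692.93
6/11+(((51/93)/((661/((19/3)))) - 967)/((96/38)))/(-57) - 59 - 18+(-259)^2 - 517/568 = 231638011346795/3456749736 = 67010.35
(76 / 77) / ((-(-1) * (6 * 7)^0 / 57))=4332 / 77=56.26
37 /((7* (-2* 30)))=-37 /420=-0.09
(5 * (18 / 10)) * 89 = 801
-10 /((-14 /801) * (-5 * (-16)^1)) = 7.15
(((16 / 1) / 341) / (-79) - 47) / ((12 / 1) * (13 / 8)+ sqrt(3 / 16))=-131679496 / 54605353+ 5064596 * sqrt(3) / 163816059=-2.36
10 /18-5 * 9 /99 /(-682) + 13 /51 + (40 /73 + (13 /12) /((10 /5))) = 637049405 /335159352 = 1.90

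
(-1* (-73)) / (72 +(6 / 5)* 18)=365 / 468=0.78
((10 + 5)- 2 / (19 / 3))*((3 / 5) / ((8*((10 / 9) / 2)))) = 7533 / 3800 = 1.98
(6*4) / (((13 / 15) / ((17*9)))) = 55080 / 13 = 4236.92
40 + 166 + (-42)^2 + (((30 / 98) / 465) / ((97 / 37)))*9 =1970.00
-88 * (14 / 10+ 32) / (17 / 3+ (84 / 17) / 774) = -976616 / 1885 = -518.10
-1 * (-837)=837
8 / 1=8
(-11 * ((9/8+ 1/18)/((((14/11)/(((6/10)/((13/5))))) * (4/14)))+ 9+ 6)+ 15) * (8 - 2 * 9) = 987425/624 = 1582.41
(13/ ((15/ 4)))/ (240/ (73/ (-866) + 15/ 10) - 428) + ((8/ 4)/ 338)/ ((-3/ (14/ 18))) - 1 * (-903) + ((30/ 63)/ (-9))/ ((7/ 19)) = 3075392086603/ 3406347945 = 902.84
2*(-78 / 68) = -39 / 17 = -2.29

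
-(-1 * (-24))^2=-576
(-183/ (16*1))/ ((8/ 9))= -1647/ 128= -12.87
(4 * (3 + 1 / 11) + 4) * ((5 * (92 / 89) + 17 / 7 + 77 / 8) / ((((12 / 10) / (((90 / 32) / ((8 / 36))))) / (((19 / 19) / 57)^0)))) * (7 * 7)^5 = 105211462651666875 / 125312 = 839596069424.05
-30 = -30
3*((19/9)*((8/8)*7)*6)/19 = 14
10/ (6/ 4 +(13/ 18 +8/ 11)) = 495/ 146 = 3.39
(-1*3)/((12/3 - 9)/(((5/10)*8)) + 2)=-4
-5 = -5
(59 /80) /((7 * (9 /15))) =59 /336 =0.18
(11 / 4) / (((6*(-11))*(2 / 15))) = -5 / 16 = -0.31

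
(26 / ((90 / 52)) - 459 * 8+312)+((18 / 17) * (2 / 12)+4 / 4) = -2558008 / 765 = -3343.80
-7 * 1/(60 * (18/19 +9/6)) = -0.05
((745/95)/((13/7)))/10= 1043/2470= 0.42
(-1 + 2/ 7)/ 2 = -5/ 14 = -0.36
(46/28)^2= 529/196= 2.70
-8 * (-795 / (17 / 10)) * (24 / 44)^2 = 2289600 / 2057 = 1113.08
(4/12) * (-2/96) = -1/144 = -0.01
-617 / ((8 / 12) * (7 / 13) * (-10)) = 24063 / 140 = 171.88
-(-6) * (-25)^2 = 3750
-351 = -351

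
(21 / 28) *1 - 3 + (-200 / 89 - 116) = -120.50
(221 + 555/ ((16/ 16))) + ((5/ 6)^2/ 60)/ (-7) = 2346619/ 3024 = 776.00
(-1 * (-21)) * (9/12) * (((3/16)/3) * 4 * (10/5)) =63/8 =7.88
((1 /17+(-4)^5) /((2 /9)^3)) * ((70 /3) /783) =-5483205 /1972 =-2780.53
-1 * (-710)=710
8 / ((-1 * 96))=-1 / 12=-0.08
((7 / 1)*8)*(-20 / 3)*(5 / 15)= -1120 / 9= -124.44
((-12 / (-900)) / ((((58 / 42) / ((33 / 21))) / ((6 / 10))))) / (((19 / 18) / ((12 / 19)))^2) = 1539648 / 472413625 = 0.00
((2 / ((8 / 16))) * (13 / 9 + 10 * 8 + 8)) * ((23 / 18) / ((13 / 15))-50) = -6093850 / 351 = -17361.40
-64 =-64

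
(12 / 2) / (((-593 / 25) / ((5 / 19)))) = -750 / 11267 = -0.07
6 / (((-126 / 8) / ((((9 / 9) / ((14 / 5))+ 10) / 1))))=-580 / 147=-3.95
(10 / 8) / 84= 5 / 336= 0.01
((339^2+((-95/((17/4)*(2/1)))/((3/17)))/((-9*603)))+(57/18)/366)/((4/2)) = 456531108175/7945128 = 57460.51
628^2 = 394384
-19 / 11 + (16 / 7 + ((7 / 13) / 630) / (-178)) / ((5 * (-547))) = -75792269983 / 43858514700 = -1.73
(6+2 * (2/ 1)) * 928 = 9280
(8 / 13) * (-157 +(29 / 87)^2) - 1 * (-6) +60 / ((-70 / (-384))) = 238.60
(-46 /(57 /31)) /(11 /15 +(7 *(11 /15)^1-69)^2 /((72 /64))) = -962550 /139528343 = -0.01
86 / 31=2.77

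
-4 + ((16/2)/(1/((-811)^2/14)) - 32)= 2630632/7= 375804.57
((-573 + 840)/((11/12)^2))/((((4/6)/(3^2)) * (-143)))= -519048/17303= -30.00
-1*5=-5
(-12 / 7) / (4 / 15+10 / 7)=-90 / 89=-1.01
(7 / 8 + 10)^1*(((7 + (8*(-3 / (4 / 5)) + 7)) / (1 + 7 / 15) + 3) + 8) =87 / 88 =0.99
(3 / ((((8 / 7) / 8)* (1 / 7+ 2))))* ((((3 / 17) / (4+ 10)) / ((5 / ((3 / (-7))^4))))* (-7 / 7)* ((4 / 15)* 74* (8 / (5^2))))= -95904 / 18221875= -0.01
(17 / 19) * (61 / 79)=1037 / 1501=0.69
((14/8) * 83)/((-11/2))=-581/22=-26.41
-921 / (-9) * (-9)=-921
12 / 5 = 2.40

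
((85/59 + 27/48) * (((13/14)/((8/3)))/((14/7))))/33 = 24583/2326016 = 0.01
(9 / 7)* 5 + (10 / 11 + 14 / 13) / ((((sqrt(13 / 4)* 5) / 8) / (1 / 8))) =568* sqrt(13) / 9295 + 45 / 7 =6.65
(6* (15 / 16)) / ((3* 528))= 5 / 1408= 0.00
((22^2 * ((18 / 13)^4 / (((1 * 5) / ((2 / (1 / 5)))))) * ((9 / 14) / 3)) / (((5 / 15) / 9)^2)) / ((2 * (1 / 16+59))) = 32923832832 / 6997445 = 4705.12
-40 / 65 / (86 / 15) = -60 / 559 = -0.11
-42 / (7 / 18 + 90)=-756 / 1627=-0.46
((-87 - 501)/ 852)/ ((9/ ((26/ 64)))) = -637/ 20448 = -0.03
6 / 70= 3 / 35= 0.09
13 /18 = 0.72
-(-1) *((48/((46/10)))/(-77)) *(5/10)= -120/1771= -0.07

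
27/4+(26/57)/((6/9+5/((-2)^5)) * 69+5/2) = 1860901/275196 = 6.76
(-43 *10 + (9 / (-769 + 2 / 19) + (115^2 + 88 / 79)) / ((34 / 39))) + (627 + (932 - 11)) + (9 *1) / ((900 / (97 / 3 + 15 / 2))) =191759073031193 / 11771932200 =16289.52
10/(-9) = -10/9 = -1.11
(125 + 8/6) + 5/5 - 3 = 373/3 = 124.33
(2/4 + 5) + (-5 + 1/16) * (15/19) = 487/304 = 1.60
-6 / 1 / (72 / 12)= -1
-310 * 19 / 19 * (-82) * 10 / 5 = 50840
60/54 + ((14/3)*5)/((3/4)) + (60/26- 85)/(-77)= 299965/9009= 33.30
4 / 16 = 1 / 4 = 0.25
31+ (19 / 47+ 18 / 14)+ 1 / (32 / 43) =34.03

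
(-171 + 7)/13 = -164/13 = -12.62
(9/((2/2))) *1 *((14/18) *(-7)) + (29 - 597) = -617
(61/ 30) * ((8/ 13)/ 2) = 122/ 195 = 0.63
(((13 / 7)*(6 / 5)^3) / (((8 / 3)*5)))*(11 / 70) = 11583 / 306250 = 0.04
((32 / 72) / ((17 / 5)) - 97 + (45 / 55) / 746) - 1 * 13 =-137941483 / 1255518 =-109.87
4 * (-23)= -92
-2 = -2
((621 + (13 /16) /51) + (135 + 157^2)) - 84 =20661949 /816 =25321.02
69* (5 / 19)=345 / 19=18.16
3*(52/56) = 39/14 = 2.79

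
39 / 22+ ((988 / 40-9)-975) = -52664 / 55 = -957.53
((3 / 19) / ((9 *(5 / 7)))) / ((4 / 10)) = 7 / 114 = 0.06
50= 50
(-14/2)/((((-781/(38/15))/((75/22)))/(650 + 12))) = 440230/8591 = 51.24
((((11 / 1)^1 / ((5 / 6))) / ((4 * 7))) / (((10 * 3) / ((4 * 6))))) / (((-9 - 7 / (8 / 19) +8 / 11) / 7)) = -5808 / 54775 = -0.11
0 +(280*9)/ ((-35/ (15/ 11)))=-98.18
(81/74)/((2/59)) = 4779/148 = 32.29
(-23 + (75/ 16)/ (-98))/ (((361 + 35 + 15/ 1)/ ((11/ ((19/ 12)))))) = -0.39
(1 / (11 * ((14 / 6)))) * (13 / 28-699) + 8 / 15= -862907 / 32340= -26.68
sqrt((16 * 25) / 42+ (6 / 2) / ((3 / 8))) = 4 * sqrt(483) / 21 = 4.19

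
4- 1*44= -40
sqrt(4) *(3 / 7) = 6 / 7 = 0.86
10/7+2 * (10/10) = 24/7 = 3.43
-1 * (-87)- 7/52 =4517/52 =86.87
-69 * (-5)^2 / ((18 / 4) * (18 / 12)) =-2300 / 9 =-255.56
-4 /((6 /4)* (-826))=4 /1239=0.00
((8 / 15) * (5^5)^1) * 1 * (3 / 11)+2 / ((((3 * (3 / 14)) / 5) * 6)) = 135770 / 297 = 457.14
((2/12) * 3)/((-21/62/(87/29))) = -31/7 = -4.43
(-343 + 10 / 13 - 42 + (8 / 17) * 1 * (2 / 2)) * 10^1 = -848110 / 221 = -3837.60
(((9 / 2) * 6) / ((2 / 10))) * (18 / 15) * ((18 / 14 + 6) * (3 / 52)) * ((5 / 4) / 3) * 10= 103275 / 364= 283.72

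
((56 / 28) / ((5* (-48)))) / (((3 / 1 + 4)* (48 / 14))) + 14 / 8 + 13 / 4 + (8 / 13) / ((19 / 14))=3879113 / 711360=5.45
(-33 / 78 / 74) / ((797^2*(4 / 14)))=-77 / 2444284232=-0.00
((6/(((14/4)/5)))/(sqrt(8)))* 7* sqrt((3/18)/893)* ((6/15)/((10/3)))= 0.03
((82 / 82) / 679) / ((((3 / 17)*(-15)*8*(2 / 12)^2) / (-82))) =697 / 3395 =0.21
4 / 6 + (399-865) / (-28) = 727 / 42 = 17.31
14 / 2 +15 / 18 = 47 / 6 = 7.83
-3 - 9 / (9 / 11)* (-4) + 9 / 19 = 788 / 19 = 41.47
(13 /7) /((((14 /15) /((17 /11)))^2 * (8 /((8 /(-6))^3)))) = -187850 /124509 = -1.51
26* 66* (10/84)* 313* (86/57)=38492740/399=96473.03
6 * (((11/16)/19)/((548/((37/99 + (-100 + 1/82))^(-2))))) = 543690873/13617694806896536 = 0.00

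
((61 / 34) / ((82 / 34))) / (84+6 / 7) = 427 / 48708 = 0.01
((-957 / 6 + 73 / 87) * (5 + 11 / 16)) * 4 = -2512237 / 696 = -3609.54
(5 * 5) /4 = 25 /4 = 6.25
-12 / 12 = -1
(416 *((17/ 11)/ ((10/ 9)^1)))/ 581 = 1.00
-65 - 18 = -83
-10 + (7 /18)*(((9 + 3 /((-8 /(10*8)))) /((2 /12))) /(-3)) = 19 /3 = 6.33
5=5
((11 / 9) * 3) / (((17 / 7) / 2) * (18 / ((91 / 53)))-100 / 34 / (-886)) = 4797247 / 16659492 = 0.29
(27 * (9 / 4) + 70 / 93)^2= 523448641 / 138384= 3782.58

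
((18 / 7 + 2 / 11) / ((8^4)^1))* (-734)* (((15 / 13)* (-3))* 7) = 875295 / 73216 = 11.95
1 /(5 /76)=76 /5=15.20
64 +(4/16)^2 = 1025/16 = 64.06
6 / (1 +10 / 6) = 9 / 4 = 2.25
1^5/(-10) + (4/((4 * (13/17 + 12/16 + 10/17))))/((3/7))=4331/4290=1.01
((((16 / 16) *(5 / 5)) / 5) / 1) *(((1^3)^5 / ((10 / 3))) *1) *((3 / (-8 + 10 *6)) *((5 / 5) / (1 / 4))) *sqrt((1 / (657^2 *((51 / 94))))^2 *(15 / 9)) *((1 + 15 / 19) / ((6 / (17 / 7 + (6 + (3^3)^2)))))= 242614 *sqrt(15) / 55974084075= 0.00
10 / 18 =5 / 9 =0.56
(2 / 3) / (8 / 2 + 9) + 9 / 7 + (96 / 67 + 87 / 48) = 1341047 / 292656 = 4.58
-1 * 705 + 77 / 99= -6338 / 9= -704.22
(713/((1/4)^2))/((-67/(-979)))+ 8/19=212200744/1273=166693.44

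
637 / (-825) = -637 / 825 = -0.77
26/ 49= 0.53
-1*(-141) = 141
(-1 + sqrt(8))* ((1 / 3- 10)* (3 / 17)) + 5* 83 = 7084 / 17- 58* sqrt(2) / 17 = 411.88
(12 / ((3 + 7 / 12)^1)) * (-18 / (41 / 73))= -107.33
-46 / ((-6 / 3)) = 23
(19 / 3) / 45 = 19 / 135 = 0.14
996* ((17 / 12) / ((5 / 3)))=4233 / 5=846.60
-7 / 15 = -0.47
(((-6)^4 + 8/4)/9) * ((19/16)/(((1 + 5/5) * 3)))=12331/432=28.54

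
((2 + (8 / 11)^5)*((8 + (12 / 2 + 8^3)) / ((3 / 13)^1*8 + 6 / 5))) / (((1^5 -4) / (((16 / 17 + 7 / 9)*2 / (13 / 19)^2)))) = -9845674548700 / 10570904487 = -931.39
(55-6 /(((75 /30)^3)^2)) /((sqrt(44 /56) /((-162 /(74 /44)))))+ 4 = 4-278313084 * sqrt(154) /578125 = -5970.10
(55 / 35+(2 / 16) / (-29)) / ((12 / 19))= 48355 / 19488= 2.48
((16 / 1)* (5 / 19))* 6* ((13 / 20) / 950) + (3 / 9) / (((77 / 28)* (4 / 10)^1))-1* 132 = -39217502 / 297825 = -131.68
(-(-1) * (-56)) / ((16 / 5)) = -35 / 2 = -17.50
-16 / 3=-5.33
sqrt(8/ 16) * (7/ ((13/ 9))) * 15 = 945 * sqrt(2)/ 26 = 51.40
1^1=1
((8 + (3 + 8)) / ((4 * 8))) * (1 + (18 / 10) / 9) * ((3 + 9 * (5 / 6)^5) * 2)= 108623 / 11520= 9.43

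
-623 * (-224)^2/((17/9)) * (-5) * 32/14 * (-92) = -295805583360/17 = -17400328432.94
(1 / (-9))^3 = -1 / 729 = -0.00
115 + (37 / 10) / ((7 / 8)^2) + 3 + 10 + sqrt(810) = 9 * sqrt(10) + 32544 / 245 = 161.29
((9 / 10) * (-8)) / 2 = -18 / 5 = -3.60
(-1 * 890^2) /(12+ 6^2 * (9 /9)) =-198025 /12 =-16502.08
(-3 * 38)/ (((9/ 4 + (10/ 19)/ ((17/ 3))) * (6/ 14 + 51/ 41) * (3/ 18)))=-1761319/ 10090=-174.56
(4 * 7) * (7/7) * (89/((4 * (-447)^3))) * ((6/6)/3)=-623/267943869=-0.00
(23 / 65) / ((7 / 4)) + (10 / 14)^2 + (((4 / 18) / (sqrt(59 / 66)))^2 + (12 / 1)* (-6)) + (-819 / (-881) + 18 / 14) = -308501516873 / 4469934105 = -69.02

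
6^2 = 36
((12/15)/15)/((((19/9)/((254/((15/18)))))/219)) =4005072/2375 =1686.35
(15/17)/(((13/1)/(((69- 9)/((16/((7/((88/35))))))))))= 55125/77792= 0.71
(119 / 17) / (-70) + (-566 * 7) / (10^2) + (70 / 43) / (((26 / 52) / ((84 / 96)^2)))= -640309 / 17200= -37.23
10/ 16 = 5/ 8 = 0.62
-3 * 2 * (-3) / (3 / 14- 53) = -252 / 739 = -0.34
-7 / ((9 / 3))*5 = -35 / 3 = -11.67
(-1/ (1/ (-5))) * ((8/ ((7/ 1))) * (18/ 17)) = 720/ 119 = 6.05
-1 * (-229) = 229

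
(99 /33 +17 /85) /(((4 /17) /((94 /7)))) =6392 /35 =182.63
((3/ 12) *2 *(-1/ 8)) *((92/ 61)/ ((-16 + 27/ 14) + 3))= 161/ 18910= 0.01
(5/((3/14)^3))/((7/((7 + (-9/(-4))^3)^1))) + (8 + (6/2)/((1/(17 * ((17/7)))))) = 2217923/1512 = 1466.88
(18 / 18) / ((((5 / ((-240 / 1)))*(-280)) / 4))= 24 / 35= 0.69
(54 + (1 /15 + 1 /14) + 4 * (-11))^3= 9649992689 /9261000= 1042.00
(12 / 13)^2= 144 / 169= 0.85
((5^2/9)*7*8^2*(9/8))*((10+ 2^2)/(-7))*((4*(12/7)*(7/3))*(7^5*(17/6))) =-6400105600/3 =-2133368533.33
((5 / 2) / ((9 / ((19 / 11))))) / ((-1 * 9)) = -95 / 1782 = -0.05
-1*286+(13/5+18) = -265.40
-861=-861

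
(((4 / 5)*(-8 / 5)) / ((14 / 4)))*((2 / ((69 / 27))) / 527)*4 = -0.00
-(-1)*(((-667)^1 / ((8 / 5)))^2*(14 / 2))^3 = 471920832795365743234375 / 262144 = 1800235110455954525.89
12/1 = 12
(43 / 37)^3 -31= -1490736 / 50653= -29.43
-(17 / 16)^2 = -1.13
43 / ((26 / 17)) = 28.12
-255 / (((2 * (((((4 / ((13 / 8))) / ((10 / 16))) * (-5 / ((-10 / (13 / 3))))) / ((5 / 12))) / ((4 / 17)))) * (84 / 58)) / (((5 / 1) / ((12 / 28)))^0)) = -3625 / 3584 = -1.01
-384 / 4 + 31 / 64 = -6113 / 64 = -95.52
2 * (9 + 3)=24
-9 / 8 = -1.12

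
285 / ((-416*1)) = -285 / 416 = -0.69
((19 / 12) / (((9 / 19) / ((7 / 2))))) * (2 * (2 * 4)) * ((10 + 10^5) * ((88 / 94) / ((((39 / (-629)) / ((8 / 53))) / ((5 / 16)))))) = -34972122862600 / 2623023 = -13332754.94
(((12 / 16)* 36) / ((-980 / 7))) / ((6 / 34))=-153 / 140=-1.09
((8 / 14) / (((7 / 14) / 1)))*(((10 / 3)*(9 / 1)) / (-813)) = -80 / 1897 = -0.04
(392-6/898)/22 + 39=561247/9878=56.82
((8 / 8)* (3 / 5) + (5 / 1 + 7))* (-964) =-60732 / 5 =-12146.40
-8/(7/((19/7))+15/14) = -2128/971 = -2.19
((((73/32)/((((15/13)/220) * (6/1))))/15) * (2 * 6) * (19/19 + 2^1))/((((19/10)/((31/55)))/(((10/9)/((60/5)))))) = 29419/6156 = 4.78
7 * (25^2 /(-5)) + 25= -850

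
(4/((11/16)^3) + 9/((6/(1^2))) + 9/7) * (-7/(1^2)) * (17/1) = -4781845/2662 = -1796.34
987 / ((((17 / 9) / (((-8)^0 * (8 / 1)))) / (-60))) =-4263840 / 17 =-250814.12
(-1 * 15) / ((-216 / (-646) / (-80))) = 3588.89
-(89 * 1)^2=-7921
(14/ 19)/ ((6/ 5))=35/ 57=0.61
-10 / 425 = -2 / 85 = -0.02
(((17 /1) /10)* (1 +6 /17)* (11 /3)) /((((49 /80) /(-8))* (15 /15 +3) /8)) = -32384 /147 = -220.30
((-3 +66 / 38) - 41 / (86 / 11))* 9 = -95697 / 1634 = -58.57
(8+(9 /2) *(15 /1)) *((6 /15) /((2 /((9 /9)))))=151 /10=15.10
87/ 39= 29/ 13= 2.23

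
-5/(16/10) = -25/8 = -3.12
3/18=1/6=0.17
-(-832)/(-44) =-208/11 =-18.91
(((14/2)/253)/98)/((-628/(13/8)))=-13/17795008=-0.00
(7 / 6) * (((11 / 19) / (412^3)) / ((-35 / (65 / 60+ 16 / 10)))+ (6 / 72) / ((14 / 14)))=77510767943 / 797253619200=0.10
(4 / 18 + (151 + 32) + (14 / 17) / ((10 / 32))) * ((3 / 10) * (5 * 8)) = 568724 / 255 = 2230.29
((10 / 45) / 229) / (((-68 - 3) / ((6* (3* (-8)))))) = 32 / 16259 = 0.00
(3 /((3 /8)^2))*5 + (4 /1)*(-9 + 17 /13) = 2960 /39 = 75.90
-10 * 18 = -180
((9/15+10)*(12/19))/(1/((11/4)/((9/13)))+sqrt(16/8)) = -1637064/1881095+6502782*sqrt(2)/1881095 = 4.02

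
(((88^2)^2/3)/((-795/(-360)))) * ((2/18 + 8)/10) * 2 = 35022209024/2385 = 14684364.37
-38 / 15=-2.53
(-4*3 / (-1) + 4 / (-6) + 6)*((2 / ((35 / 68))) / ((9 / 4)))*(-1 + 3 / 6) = -14144 / 945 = -14.97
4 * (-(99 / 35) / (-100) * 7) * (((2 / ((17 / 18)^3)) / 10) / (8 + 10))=32076 / 3070625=0.01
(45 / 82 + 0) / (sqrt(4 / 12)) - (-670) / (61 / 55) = 45 *sqrt(3) / 82 + 36850 / 61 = 605.05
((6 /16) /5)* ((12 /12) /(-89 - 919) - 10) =-10081 /13440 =-0.75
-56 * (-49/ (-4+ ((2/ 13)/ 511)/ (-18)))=-164055528/ 239149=-686.00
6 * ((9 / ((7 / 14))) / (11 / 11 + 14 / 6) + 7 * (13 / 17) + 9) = 10074 / 85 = 118.52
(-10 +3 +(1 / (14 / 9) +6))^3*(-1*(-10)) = -625 / 1372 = -0.46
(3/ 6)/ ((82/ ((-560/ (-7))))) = 20/ 41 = 0.49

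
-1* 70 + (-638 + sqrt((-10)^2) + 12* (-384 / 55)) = -42998 / 55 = -781.78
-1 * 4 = -4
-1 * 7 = -7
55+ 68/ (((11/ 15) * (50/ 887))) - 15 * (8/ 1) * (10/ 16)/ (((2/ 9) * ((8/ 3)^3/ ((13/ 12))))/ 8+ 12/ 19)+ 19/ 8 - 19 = 1616.26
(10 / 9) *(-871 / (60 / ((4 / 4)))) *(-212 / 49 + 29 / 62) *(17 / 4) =173582461 / 656208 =264.52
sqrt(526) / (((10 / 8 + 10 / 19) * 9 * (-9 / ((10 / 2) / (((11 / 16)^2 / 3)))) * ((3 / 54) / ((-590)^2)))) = -13545267200 * sqrt(526) / 9801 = -31696408.80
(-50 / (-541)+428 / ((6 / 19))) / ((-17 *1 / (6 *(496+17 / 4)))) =-239312.38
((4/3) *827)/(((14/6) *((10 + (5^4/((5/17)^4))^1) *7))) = 3308/4093019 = 0.00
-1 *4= -4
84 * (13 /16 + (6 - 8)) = -399 /4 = -99.75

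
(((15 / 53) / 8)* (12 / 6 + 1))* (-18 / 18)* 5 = -225 / 424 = -0.53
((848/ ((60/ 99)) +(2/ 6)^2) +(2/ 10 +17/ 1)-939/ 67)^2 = 17880432132676/ 9090225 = 1966995.55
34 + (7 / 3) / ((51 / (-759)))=-37 / 51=-0.73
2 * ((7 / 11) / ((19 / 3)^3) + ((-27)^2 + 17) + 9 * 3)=116644532 / 75449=1546.01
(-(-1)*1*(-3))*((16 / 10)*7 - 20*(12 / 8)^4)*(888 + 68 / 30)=12025277 / 50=240505.54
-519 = -519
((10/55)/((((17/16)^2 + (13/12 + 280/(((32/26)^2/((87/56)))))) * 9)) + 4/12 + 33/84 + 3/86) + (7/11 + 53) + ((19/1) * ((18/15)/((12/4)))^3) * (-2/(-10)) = 75388796966479/1379718532500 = 54.64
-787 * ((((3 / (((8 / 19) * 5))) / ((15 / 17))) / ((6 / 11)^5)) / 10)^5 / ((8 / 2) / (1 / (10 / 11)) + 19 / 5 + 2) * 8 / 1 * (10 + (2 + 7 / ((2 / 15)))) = -18018484.82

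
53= 53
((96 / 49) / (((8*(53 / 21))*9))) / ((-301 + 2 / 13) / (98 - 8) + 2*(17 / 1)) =4680 / 13307399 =0.00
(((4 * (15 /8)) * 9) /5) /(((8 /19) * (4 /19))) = 9747 /64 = 152.30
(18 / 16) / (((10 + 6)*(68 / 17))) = 9 / 512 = 0.02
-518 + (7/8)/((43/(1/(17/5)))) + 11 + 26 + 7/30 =-42172327/87720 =-480.76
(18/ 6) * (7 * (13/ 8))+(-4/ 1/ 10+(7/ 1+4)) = 1789/ 40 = 44.72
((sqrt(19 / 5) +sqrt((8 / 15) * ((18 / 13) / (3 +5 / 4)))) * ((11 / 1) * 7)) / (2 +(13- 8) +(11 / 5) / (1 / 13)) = 308 * sqrt(3315) / 19669 +77 * sqrt(95) / 178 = 5.12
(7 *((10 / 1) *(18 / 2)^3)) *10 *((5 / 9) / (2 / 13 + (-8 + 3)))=-58500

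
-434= -434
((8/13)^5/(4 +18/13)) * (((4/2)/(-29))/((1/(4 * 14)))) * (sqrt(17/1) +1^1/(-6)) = 131072/12424035-262144 * sqrt(17)/4141345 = -0.25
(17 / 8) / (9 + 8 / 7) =119 / 568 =0.21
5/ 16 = 0.31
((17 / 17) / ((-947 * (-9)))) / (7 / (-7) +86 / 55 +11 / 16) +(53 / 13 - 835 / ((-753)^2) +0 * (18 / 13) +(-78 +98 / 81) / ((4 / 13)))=-245.49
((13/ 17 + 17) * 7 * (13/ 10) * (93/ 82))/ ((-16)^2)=1277913/ 1784320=0.72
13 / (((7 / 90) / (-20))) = -23400 / 7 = -3342.86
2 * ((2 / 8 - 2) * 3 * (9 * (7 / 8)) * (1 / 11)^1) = -1323 / 176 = -7.52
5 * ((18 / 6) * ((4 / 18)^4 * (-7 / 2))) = -280 / 2187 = -0.13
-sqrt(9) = -3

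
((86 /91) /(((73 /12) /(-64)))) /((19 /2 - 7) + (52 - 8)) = -44032 /205933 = -0.21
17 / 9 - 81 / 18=-47 / 18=-2.61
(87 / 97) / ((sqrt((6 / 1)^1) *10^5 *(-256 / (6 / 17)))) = -87 *sqrt(6) / 42214400000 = -0.00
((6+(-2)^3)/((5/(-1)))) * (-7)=-14/5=-2.80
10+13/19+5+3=355/19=18.68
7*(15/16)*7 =735/16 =45.94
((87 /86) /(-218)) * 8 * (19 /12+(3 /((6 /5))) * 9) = -8381 /9374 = -0.89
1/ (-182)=-1/ 182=-0.01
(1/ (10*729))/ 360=1/ 2624400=0.00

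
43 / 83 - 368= -367.48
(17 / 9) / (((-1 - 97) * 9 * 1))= -17 / 7938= -0.00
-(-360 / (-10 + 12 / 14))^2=-1550.39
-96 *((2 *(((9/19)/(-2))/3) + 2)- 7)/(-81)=-6.11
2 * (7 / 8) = 7 / 4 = 1.75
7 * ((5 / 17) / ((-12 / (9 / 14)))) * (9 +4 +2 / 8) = -795 / 544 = -1.46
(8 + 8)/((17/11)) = 176/17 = 10.35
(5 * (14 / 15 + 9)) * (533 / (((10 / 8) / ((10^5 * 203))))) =1289732080000 / 3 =429910693333.33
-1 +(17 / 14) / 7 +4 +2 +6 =11.17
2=2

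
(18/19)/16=9/152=0.06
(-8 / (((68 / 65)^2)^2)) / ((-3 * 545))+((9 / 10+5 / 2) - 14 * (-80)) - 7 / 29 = 142332505088477 / 126724742880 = 1123.16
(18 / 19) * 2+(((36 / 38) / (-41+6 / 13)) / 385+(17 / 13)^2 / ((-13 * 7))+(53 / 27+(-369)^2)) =31137500187170389 / 228675041595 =136164.84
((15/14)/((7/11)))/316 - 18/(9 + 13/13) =-277887/154840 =-1.79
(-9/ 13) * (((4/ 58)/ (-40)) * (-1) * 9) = -81/ 7540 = -0.01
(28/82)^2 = 196/1681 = 0.12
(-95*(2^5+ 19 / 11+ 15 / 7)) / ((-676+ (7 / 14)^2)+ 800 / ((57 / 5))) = 59824920 / 10631467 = 5.63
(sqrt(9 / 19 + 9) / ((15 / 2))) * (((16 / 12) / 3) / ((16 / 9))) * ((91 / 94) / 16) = 91 * sqrt(95) / 142880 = 0.01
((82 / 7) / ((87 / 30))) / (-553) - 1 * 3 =-337597 / 112259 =-3.01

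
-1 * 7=-7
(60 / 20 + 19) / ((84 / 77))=121 / 6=20.17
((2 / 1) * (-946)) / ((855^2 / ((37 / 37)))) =-0.00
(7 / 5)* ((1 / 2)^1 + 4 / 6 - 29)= -1169 / 30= -38.97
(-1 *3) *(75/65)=-45/13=-3.46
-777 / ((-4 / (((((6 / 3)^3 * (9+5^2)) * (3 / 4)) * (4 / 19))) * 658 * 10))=5661 / 4465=1.27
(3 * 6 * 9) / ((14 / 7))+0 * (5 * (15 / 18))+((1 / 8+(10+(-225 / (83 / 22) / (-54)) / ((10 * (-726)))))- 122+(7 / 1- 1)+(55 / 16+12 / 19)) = -51972905 / 2497968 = -20.81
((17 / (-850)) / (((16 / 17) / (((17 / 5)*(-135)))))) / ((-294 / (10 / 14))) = -2601 / 109760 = -0.02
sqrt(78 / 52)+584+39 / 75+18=sqrt(6) / 2+15063 / 25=603.74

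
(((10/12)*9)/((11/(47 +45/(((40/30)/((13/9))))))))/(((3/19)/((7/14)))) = 36385/176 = 206.73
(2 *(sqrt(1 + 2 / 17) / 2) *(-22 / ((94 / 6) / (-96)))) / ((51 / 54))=114048 *sqrt(323) / 13583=150.90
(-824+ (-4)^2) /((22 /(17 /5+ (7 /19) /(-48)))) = -1562369 /12540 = -124.59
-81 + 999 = 918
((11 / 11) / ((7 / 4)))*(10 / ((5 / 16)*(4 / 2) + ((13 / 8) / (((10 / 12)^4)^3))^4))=1136868377216160297393798828125000000 / 8767336311108200527960097482579830269411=0.00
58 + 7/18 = 1051/18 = 58.39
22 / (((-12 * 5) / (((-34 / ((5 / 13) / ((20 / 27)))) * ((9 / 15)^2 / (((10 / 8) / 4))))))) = 155584 / 5625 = 27.66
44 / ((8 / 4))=22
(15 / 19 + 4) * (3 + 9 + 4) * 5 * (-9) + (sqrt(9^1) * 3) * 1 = -65349 / 19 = -3439.42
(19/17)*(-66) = -1254/17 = -73.76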